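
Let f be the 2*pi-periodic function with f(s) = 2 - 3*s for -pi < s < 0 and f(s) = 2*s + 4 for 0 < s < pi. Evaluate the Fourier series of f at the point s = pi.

At s = pi the one-sided limits are f(pi^-) = 4 + 2*pi and f(pi^+) = 2 + 3*pi.
By Dirichlet's theorem the series converges to their average, [(4 + 2*pi) + (2 + 3*pi)]/2 = 3 + 5*pi/2.

3 + 5*pi/2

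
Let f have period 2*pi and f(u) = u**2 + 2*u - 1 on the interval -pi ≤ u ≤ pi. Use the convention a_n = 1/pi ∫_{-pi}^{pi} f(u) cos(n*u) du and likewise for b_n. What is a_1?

-4

a_1 = 1/pi ∫_{-pi}^{pi} f(u) cos(u) du.
Integrating by parts twice (tabular method), an antiderivative of (u**2 + 2*u - 1) cos(u) is u**2*sin(u) + 2*u*sin(u) + 2*u*cos(u) - 3*sin(u) + 2*cos(u); evaluating from -pi to pi: ∫_{-pi}^{pi} (u**2 + 2*u - 1) cos(u) du = (-2*pi - 2) - (-2 + 2*pi) = -4*pi.
Hence a_1 = (1/pi)·(-4*pi) = -4.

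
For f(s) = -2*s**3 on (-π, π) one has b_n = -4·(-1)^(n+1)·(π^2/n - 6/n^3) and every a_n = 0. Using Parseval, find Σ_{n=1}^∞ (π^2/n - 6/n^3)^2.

pi**6/14

Parseval: Σ b_n^2 = (1/π) ∫_{-π}^{π} f(s)^2 ds = 8*pi**6/7.
b_n^2 = 16·(π^2/n - 6/n^3)^2, so the sum equals (8*pi**6/7)/16 = pi**6/14.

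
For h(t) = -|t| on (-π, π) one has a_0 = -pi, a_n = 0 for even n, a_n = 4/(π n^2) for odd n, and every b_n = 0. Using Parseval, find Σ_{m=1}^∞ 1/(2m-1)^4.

Parseval: a_0^2/2 + Σ a_n^2 = (1/π) ∫_{-π}^{π} h(t)^2 dt = 2*pi**2/3.
Subtract a_0^2/2 = pi**2/2: Σ a_n^2 = pi**2/6.
Only odd n contribute, with a_n^2 = 16/(π^2 n^4), so Σ_{m≥1} 1/(2m-1)^4 = π^2·(pi**2/6)/16 = pi**4/96.

pi**4/96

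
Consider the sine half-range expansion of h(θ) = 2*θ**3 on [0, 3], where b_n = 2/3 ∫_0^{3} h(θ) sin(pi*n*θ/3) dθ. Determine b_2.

b_2 = 2/3 ∫_0^{3} (2*θ**3) sin(2*pi*θ/3) dθ.
Integrating by parts three times (tabular method), an antiderivative of (2*θ**3) sin(2*pi*θ/3) is -3*θ**3*cos(2*pi*θ/3)/pi + 27*θ**2*sin(2*pi*θ/3)/(2*pi**2) + 81*θ*cos(2*pi*θ/3)/(2*pi**3) - 243*sin(2*pi*θ/3)/(4*pi**4); evaluating from 0 to 3: ∫_{0}^{3} (2*θ**3) sin(2*pi*θ/3) dθ = (-81/pi + 243/(2*pi**3)) - (0) = -81/pi + 243/(2*pi**3).
Hence b_2 = (2/3)·(-81/pi + 243/(2*pi**3)) = -54/pi + 81/pi**3.

-54/pi + 81/pi**3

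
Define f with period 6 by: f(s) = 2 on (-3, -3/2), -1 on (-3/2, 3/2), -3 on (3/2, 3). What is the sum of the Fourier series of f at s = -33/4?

s = -33/4 differs from s = -9/4 by -1 full period(s), and the series is 6-periodic.
f is continuous at s = -9/4 with value 2, so the series converges to 2 there.

2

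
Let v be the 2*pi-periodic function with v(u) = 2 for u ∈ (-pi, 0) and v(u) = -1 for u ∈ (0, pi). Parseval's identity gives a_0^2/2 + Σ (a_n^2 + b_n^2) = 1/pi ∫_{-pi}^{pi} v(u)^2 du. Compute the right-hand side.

1/pi ∫_{-pi}^{pi} v(u)^2 du = 1/pi · (5*pi) = 5.

5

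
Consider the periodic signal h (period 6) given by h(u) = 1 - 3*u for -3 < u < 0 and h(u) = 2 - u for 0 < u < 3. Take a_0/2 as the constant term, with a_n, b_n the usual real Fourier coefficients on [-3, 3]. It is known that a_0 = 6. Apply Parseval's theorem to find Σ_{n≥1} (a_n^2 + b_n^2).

20

Parseval: a_0^2/2 + Σ_{n≥1} (a_n^2+b_n^2) = 1/3 ∫_{-3}^{3} h(u)^2 du = 38.
Subtract a_0^2/2 = 18: Σ (a_n^2+b_n^2) = 20.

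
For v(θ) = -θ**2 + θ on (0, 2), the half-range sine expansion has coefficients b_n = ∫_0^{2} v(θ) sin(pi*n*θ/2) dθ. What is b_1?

b_1 = ∫_0^{2} (-θ**2 + θ) sin(pi*θ/2) dθ.
Integrating by parts twice (tabular method), an antiderivative of (-θ**2 + θ) sin(pi*θ/2) is 2*θ**2*cos(pi*θ/2)/pi - 8*θ*sin(pi*θ/2)/pi**2 - 2*θ*cos(pi*θ/2)/pi + 4*sin(pi*θ/2)/pi**2 - 16*cos(pi*θ/2)/pi**3; evaluating from 0 to 2: ∫_{0}^{2} (-θ**2 + θ) sin(pi*θ/2) dθ = (-4/pi + 16/pi**3) - (-16/pi**3) = -4/pi + 32/pi**3.
Hence b_1 = -4/pi + 32/pi**3.

-4/pi + 32/pi**3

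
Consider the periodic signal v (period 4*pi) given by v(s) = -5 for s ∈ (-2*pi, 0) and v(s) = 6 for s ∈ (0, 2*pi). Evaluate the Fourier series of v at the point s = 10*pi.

s = 10*pi differs from s = 2*pi by 2 full period(s), and the series is 4*pi-periodic.
At s = 2*pi the one-sided limits are v(2*pi^-) = 6 and v(2*pi^+) = -5.
By Dirichlet's theorem the series converges to their average, [(6) + (-5)]/2 = 1/2.

1/2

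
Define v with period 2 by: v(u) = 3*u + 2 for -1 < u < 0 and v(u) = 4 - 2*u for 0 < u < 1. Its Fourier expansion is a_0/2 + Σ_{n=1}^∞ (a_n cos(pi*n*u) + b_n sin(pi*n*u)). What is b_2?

-1/(2*pi)

b_2 = ∫_{-1}^{1} v(u) sin(2*pi*u) du.
Split the integral at the breakpoints.
Integrating by parts (boundary term plus one more integral), an antiderivative of (3*u + 2) sin(2*pi*u) is -3*u*cos(2*pi*u)/(2*pi) + 3*sin(2*pi*u)/(4*pi**2) - cos(2*pi*u)/pi; evaluating from -1 to 0: ∫_{-1}^{0} (3*u + 2) sin(2*pi*u) du = (-1/pi) - (1/(2*pi)) = -3/(2*pi).
Integrating by parts (boundary term plus one more integral), an antiderivative of (4 - 2*u) sin(2*pi*u) is u*cos(2*pi*u)/pi - sin(2*pi*u)/(2*pi**2) - 2*cos(2*pi*u)/pi; evaluating from 0 to 1: ∫_{0}^{1} (4 - 2*u) sin(2*pi*u) du = (-1/pi) - (-2/pi) = 1/pi.
Summing the pieces gives b_2 = -1/(2*pi).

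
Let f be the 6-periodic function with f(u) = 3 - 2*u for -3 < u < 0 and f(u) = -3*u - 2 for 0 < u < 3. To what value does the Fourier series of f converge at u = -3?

-1

At u = -3 the one-sided limits are f(-3^-) = -11 and f(-3^+) = 9.
By Dirichlet's theorem the series converges to their average, [(-11) + (9)]/2 = -1.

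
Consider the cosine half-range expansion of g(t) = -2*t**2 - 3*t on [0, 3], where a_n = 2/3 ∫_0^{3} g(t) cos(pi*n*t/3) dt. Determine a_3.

12/pi**2

a_3 = 2/3 ∫_0^{3} (-2*t**2 - 3*t) cos(pi*t) dt.
Integrating by parts twice (tabular method), an antiderivative of (-2*t**2 - 3*t) cos(pi*t) is -2*t**2*sin(pi*t)/pi - 3*t*sin(pi*t)/pi - 4*t*cos(pi*t)/pi**2 + 4*sin(pi*t)/pi**3 - 3*cos(pi*t)/pi**2; evaluating from 0 to 3: ∫_{0}^{3} (-2*t**2 - 3*t) cos(pi*t) dt = (15/pi**2) - (-3/pi**2) = 18/pi**2.
Hence a_3 = (2/3)·(18/pi**2) = 12/pi**2.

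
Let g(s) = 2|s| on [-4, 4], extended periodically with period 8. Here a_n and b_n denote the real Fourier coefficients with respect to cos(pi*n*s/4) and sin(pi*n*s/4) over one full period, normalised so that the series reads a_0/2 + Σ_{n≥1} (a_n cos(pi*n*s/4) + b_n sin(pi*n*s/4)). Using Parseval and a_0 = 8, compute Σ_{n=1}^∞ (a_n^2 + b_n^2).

32/3

Parseval: a_0^2/2 + Σ_{n≥1} (a_n^2+b_n^2) = 1/4 ∫_{-4}^{4} g(s)^2 ds = 128/3.
Subtract a_0^2/2 = 32: Σ (a_n^2+b_n^2) = 32/3.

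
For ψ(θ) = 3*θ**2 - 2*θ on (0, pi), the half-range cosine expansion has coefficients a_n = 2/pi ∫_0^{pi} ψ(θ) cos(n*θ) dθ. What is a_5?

4*(2 - 3*pi)/(25*pi)

a_5 = 2/pi ∫_0^{pi} (3*θ**2 - 2*θ) cos(5*θ) dθ.
Integrating by parts twice (tabular method), an antiderivative of (3*θ**2 - 2*θ) cos(5*θ) is 3*θ**2*sin(5*θ)/5 - 2*θ*sin(5*θ)/5 + 6*θ*cos(5*θ)/25 - 6*sin(5*θ)/125 - 2*cos(5*θ)/25; evaluating from 0 to pi: ∫_{0}^{pi} (3*θ**2 - 2*θ) cos(5*θ) dθ = (2/25 - 6*pi/25) - (-2/25) = 4/25 - 6*pi/25.
Hence a_5 = (2/pi)·(4/25 - 6*pi/25) = 4*(2 - 3*pi)/(25*pi).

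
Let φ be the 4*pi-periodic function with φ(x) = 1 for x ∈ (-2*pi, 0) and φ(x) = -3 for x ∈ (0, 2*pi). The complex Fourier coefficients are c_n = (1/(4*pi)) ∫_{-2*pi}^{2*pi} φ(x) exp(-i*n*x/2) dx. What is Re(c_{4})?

0

Since φ is real-valued, Re(c_{4}) = (1/(4*pi)) ∫_{-2*pi}^{2*pi} φ(x) cos(2*x) dx = a_{4}/2.
Split the integral at the breakpoints.
Directly, an antiderivative of (1) cos(2*x) is sin(2*x)/2; evaluating from -2*pi to 0: ∫_{-2*pi}^{0} (1) cos(2*x) dx = (0) - (0) = 0.
Directly, an antiderivative of (-3) cos(2*x) is -3*sin(2*x)/2; evaluating from 0 to 2*pi: ∫_{0}^{2*pi} (-3) cos(2*x) dx = (0) - (0) = 0.
So ∫_{-2*pi}^{2*pi} φ(x) cos(2*x) dx = 0.
Hence Re(c_{4}) = (1/(4*pi))·(0) = 0.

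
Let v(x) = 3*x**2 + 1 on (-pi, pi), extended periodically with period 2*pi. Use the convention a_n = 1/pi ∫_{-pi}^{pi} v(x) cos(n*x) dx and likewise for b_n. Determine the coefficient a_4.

a_4 = 1/pi ∫_{-pi}^{pi} v(x) cos(4*x) dx.
v is even and cos(4*x) is even, so the integrand is even and a_4 = 2/pi ∫_0^{pi} v(x) cos(4*x) dx.
Integrating by parts twice (tabular method), an antiderivative of (3*x**2 + 1) cos(4*x) is 3*x**2*sin(4*x)/4 + 3*x*cos(4*x)/8 + 5*sin(4*x)/32; evaluating from 0 to pi: ∫_{0}^{pi} (3*x**2 + 1) cos(4*x) dx = (3*pi/8) - (0) = 3*pi/8.
Hence a_4 = (2/pi)·(3*pi/8) = 3/4.

3/4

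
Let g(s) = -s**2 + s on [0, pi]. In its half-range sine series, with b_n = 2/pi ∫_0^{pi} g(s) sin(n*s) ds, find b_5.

2*(-25*pi**2 + 4 + 25*pi)/(125*pi)

b_5 = 2/pi ∫_0^{pi} (-s**2 + s) sin(5*s) ds.
Integrating by parts twice (tabular method), an antiderivative of (-s**2 + s) sin(5*s) is s**2*cos(5*s)/5 - 2*s*sin(5*s)/25 - s*cos(5*s)/5 + sin(5*s)/25 - 2*cos(5*s)/125; evaluating from 0 to pi: ∫_{0}^{pi} (-s**2 + s) sin(5*s) ds = (-pi**2/5 + 2/125 + pi/5) - (-2/125) = -pi**2/5 + 4/125 + pi/5.
Hence b_5 = (2/pi)·(-pi**2/5 + 4/125 + pi/5) = 2*(-25*pi**2 + 4 + 25*pi)/(125*pi).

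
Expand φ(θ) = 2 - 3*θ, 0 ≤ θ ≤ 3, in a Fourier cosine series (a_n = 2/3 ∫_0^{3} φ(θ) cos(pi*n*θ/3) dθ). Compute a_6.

0

a_6 = 2/3 ∫_0^{3} (2 - 3*θ) cos(2*pi*θ) dθ.
Integrating by parts (boundary term plus one more integral), an antiderivative of (2 - 3*θ) cos(2*pi*θ) is -3*θ*sin(2*pi*θ)/(2*pi) + sin(2*pi*θ)/pi - 3*cos(2*pi*θ)/(4*pi**2); evaluating from 0 to 3: ∫_{0}^{3} (2 - 3*θ) cos(2*pi*θ) dθ = (-3/(4*pi**2)) - (-3/(4*pi**2)) = 0.
Hence a_6 = (2/3)·(0) = 0.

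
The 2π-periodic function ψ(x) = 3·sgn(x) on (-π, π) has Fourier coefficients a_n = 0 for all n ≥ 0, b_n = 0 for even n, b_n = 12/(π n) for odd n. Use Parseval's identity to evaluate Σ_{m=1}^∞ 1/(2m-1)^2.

Parseval: Σ b_n^2 = (1/π) ∫_{-π}^{π} ψ(x)^2 dx = 18.
Only odd n contribute, with b_n^2 = 144/(π^2 n^2), so Σ_{m≥1} 1/(2m-1)^2 = π^2·(18)/144 = pi**2/8.

pi**2/8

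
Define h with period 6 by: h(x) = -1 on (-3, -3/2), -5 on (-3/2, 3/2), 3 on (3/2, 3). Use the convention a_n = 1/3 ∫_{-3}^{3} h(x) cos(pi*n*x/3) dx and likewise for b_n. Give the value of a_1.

a_1 = 1/3 ∫_{-3}^{3} h(x) cos(pi*x/3) dx.
Split the integral at the breakpoints.
Directly, an antiderivative of (-1) cos(pi*x/3) is -3*sin(pi*x/3)/pi; evaluating from -3 to -3/2: ∫_{-3}^{-3/2} (-1) cos(pi*x/3) dx = (3/pi) - (0) = 3/pi.
Directly, an antiderivative of (-5) cos(pi*x/3) is -15*sin(pi*x/3)/pi; evaluating from -3/2 to 3/2: ∫_{-3/2}^{3/2} (-5) cos(pi*x/3) dx = (-15/pi) - (15/pi) = -30/pi.
Directly, an antiderivative of (3) cos(pi*x/3) is 9*sin(pi*x/3)/pi; evaluating from 3/2 to 3: ∫_{3/2}^{3} (3) cos(pi*x/3) dx = (0) - (9/pi) = -9/pi.
Summing the pieces and multiplying by (1/3) gives a_1 = -12/pi.

-12/pi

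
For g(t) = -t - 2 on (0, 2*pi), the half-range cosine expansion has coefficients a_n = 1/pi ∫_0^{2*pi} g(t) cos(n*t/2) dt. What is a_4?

a_4 = 1/pi ∫_0^{2*pi} (-t - 2) cos(2*t) dt.
Integrating by parts (boundary term plus one more integral), an antiderivative of (-t - 2) cos(2*t) is -t*sin(2*t)/2 - sin(2*t) - cos(2*t)/4; evaluating from 0 to 2*pi: ∫_{0}^{2*pi} (-t - 2) cos(2*t) dt = (-1/4) - (-1/4) = 0.
Hence a_4 = (1/pi)·(0) = 0.

0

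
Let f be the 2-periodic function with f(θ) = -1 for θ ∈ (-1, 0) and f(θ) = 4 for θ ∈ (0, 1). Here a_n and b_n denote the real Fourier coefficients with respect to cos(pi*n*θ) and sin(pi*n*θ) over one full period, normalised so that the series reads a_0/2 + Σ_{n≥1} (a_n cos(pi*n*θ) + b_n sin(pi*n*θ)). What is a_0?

3

a_0 = ∫_{-1}^{1} f(θ) dθ = 3.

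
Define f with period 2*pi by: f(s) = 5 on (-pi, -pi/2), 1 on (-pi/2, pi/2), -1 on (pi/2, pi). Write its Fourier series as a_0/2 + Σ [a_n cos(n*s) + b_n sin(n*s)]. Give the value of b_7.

-6/(7*pi)

b_7 = 1/pi ∫_{-pi}^{pi} f(s) sin(7*s) ds.
Split the integral at the breakpoints.
Directly, an antiderivative of (5) sin(7*s) is -5*cos(7*s)/7; evaluating from -pi to -pi/2: ∫_{-pi}^{-pi/2} (5) sin(7*s) ds = (0) - (5/7) = -5/7.
Directly, an antiderivative of (1) sin(7*s) is -cos(7*s)/7; evaluating from -pi/2 to pi/2: ∫_{-pi/2}^{pi/2} (1) sin(7*s) ds = (0) - (0) = 0.
Directly, an antiderivative of (-1) sin(7*s) is cos(7*s)/7; evaluating from pi/2 to pi: ∫_{pi/2}^{pi} (-1) sin(7*s) ds = (-1/7) - (0) = -1/7.
Summing the pieces and multiplying by (1/pi) gives b_7 = -6/(7*pi).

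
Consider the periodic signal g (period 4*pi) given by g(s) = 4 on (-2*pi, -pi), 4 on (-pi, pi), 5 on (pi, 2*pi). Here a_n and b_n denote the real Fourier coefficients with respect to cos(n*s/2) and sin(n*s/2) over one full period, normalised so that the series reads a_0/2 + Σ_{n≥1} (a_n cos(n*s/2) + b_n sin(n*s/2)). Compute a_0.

17/2

a_0 = (1/(2*pi)) ∫_{-2*pi}^{2*pi} g(s) ds = (1/(2*pi)) · (17*pi) = 17/2.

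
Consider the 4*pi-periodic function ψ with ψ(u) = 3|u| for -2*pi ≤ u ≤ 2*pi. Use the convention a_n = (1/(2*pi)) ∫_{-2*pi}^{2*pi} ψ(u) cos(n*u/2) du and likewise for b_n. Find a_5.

-24/(25*pi)

a_5 = (1/(2*pi)) ∫_{-2*pi}^{2*pi} ψ(u) cos(5*u/2) du.
ψ is even and cos(5*u/2) is even, so the integrand is even and a_5 = 1/pi ∫_0^{2*pi} ψ(u) cos(5*u/2) du.
Integrating by parts (boundary term plus one more integral), an antiderivative of (3*u) cos(5*u/2) is 6*u*sin(5*u/2)/5 + 12*cos(5*u/2)/25; evaluating from 0 to 2*pi: ∫_{0}^{2*pi} (3*u) cos(5*u/2) du = (-12/25) - (12/25) = -24/25.
Hence a_5 = (1/pi)·(-24/25) = -24/(25*pi).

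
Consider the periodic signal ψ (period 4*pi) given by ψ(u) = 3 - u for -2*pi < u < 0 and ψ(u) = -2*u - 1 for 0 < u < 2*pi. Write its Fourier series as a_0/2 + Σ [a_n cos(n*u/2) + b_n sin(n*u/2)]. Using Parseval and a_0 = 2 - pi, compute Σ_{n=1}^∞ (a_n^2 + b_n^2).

Parseval: a_0^2/2 + Σ_{n≥1} (a_n^2+b_n^2) = (1/(2*pi)) ∫_{-2*pi}^{2*pi} ψ(u)^2 du = 10 + 10*pi + 20*pi**2/3.
Subtract a_0^2/2 = (2 - pi)**2/2: Σ (a_n^2+b_n^2) = 8 + 12*pi + 37*pi**2/6.

8 + 12*pi + 37*pi**2/6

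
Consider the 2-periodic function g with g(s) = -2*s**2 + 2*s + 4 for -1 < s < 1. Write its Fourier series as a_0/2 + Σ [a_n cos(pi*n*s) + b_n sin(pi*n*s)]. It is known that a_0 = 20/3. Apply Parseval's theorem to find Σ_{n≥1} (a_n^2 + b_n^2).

152/45

Parseval: a_0^2/2 + Σ_{n≥1} (a_n^2+b_n^2) = ∫_{-1}^{1} g(s)^2 ds = 128/5.
Subtract a_0^2/2 = 200/9: Σ (a_n^2+b_n^2) = 152/45.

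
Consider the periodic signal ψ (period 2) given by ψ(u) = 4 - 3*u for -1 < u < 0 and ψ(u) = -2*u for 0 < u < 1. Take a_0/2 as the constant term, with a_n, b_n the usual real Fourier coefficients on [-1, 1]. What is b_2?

b_2 = ∫_{-1}^{1} ψ(u) sin(2*pi*u) du.
Split the integral at the breakpoints.
Integrating by parts (boundary term plus one more integral), an antiderivative of (4 - 3*u) sin(2*pi*u) is 3*u*cos(2*pi*u)/(2*pi) - 3*sin(2*pi*u)/(4*pi**2) - 2*cos(2*pi*u)/pi; evaluating from -1 to 0: ∫_{-1}^{0} (4 - 3*u) sin(2*pi*u) du = (-2/pi) - (-7/(2*pi)) = 3/(2*pi).
Integrating by parts (boundary term plus one more integral), an antiderivative of (-2*u) sin(2*pi*u) is u*cos(2*pi*u)/pi - sin(2*pi*u)/(2*pi**2); evaluating from 0 to 1: ∫_{0}^{1} (-2*u) sin(2*pi*u) du = (1/pi) - (0) = 1/pi.
Summing the pieces gives b_2 = 5/(2*pi).

5/(2*pi)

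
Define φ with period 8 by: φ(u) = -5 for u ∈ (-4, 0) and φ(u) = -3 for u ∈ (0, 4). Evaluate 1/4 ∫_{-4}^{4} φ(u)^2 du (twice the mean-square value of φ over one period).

1/4 ∫_{-4}^{4} φ(u)^2 du = 1/4 · (136) = 34.

34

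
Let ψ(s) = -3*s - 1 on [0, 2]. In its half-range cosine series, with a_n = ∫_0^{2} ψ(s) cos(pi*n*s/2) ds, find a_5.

a_5 = ∫_0^{2} (-3*s - 1) cos(5*pi*s/2) ds.
Integrating by parts (boundary term plus one more integral), an antiderivative of (-3*s - 1) cos(5*pi*s/2) is -6*s*sin(5*pi*s/2)/(5*pi) - 2*sin(5*pi*s/2)/(5*pi) - 12*cos(5*pi*s/2)/(25*pi**2); evaluating from 0 to 2: ∫_{0}^{2} (-3*s - 1) cos(5*pi*s/2) ds = (12/(25*pi**2)) - (-12/(25*pi**2)) = 24/(25*pi**2).
Hence a_5 = 24/(25*pi**2).

24/(25*pi**2)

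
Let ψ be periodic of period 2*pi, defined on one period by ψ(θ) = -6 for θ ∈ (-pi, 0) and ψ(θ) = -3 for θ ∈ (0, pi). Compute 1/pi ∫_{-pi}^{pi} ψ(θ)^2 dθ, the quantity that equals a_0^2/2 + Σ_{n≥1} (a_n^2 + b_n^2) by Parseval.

1/pi ∫_{-pi}^{pi} ψ(θ)^2 dθ = 1/pi · (45*pi) = 45.

45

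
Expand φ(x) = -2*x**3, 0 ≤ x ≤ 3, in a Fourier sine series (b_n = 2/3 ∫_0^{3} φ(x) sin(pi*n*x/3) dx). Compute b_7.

108*(6 - 49*pi**2)/(343*pi**3)

b_7 = 2/3 ∫_0^{3} (-2*x**3) sin(7*pi*x/3) dx.
Integrating by parts three times (tabular method), an antiderivative of (-2*x**3) sin(7*pi*x/3) is 6*x**3*cos(7*pi*x/3)/(7*pi) - 54*x**2*sin(7*pi*x/3)/(49*pi**2) - 324*x*cos(7*pi*x/3)/(343*pi**3) + 972*sin(7*pi*x/3)/(2401*pi**4); evaluating from 0 to 3: ∫_{0}^{3} (-2*x**3) sin(7*pi*x/3) dx = (162*(6 - 49*pi**2)/(343*pi**3)) - (0) = 162*(6 - 49*pi**2)/(343*pi**3).
Hence b_7 = (2/3)·(162*(6 - 49*pi**2)/(343*pi**3)) = 108*(6 - 49*pi**2)/(343*pi**3).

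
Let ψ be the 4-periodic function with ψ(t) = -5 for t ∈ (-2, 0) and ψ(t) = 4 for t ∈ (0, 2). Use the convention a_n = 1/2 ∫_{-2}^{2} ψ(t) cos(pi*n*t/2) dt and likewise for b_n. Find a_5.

a_5 = 1/2 ∫_{-2}^{2} ψ(t) cos(5*pi*t/2) dt.
Split the integral at the breakpoints.
Directly, an antiderivative of (-5) cos(5*pi*t/2) is -2*sin(5*pi*t/2)/pi; evaluating from -2 to 0: ∫_{-2}^{0} (-5) cos(5*pi*t/2) dt = (0) - (0) = 0.
Directly, an antiderivative of (4) cos(5*pi*t/2) is 8*sin(5*pi*t/2)/(5*pi); evaluating from 0 to 2: ∫_{0}^{2} (4) cos(5*pi*t/2) dt = (0) - (0) = 0.
Summing the pieces and multiplying by (1/2) gives a_5 = 0.

0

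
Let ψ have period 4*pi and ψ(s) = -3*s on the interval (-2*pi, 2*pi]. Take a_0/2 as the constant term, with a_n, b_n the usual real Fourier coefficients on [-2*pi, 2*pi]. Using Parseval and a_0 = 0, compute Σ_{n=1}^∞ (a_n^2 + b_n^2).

24*pi**2

Parseval: a_0^2/2 + Σ_{n≥1} (a_n^2+b_n^2) = (1/(2*pi)) ∫_{-2*pi}^{2*pi} ψ(s)^2 ds = 24*pi**2.
Subtract a_0^2/2 = 0: Σ (a_n^2+b_n^2) = 24*pi**2.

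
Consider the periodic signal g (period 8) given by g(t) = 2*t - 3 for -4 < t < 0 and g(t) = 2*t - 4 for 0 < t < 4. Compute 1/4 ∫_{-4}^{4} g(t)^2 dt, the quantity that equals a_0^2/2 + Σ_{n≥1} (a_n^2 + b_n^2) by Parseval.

1/4 ∫_{-4}^{4} g(t)^2 dt = 1/4 · (716/3) = 179/3.

179/3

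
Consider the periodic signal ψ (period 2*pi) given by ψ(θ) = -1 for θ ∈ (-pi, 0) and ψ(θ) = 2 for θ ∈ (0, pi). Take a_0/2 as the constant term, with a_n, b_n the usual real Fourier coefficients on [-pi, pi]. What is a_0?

a_0 = 1/pi ∫_{-pi}^{pi} ψ(θ) dθ = 1/pi · (pi) = 1.

1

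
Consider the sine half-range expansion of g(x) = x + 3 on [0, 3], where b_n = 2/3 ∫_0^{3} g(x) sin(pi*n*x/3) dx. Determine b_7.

b_7 = 2/3 ∫_0^{3} (x + 3) sin(7*pi*x/3) dx.
Integrating by parts (boundary term plus one more integral), an antiderivative of (x + 3) sin(7*pi*x/3) is -3*x*cos(7*pi*x/3)/(7*pi) + 9*sin(7*pi*x/3)/(49*pi**2) - 9*cos(7*pi*x/3)/(7*pi); evaluating from 0 to 3: ∫_{0}^{3} (x + 3) sin(7*pi*x/3) dx = (18/(7*pi)) - (-9/(7*pi)) = 27/(7*pi).
Hence b_7 = (2/3)·(27/(7*pi)) = 18/(7*pi).

18/(7*pi)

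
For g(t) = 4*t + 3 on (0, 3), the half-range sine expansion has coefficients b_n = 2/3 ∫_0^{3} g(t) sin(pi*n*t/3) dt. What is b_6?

b_6 = 2/3 ∫_0^{3} (4*t + 3) sin(2*pi*t) dt.
Integrating by parts (boundary term plus one more integral), an antiderivative of (4*t + 3) sin(2*pi*t) is -2*t*cos(2*pi*t)/pi + sin(2*pi*t)/pi**2 - 3*cos(2*pi*t)/(2*pi); evaluating from 0 to 3: ∫_{0}^{3} (4*t + 3) sin(2*pi*t) dt = (-15/(2*pi)) - (-3/(2*pi)) = -6/pi.
Hence b_6 = (2/3)·(-6/pi) = -4/pi.

-4/pi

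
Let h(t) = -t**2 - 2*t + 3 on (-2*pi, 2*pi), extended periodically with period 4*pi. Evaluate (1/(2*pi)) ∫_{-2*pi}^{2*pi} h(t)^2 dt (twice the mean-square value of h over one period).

-16*pi**2/3 + 18 + 32*pi**4/5

(1/(2*pi)) ∫_{-2*pi}^{2*pi} h(t)^2 dt = (1/(2*pi)) · (4*pi*(-40*pi**2 + 135 + 48*pi**4)/15) = -16*pi**2/3 + 18 + 32*pi**4/5.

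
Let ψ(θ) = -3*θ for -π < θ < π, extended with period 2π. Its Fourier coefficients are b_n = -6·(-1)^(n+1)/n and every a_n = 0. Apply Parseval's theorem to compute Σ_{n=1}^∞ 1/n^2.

Parseval: Σ b_n^2 = (1/π) ∫_{-π}^{π} ψ(θ)^2 dθ = 6*pi**2.
Σ b_n^2 = Σ 36/n^2, so Σ 1/n^2 = (6*pi**2)/36 = pi**2/6.

pi**2/6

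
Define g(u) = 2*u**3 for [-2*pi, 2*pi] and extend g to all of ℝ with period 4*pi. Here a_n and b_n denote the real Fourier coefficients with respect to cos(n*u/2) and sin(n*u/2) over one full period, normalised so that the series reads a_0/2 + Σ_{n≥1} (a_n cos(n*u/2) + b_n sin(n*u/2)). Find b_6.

b_6 = (1/(2*pi)) ∫_{-2*pi}^{2*pi} g(u) sin(3*u) du.
g is odd and sin(3*u) is odd, so the integrand is even and b_6 = 1/pi ∫_0^{2*pi} g(u) sin(3*u) du.
Integrating by parts three times (tabular method), an antiderivative of (2*u**3) sin(3*u) is -2*u**3*cos(3*u)/3 + 2*u**2*sin(3*u)/3 + 4*u*cos(3*u)/9 - 4*sin(3*u)/27; evaluating from 0 to 2*pi: ∫_{0}^{2*pi} (2*u**3) sin(3*u) du = (8*pi*(1 - 6*pi**2)/9) - (0) = 8*pi*(1 - 6*pi**2)/9.
Hence b_6 = (1/pi)·(8*pi*(1 - 6*pi**2)/9) = 8/9 - 16*pi**2/3.

8/9 - 16*pi**2/3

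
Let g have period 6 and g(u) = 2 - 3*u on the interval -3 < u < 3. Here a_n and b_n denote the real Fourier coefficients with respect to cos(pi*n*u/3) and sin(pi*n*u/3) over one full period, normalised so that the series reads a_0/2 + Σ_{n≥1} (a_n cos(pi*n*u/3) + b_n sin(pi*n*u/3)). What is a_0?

4

a_0 = 1/3 ∫_{-3}^{3} g(u) du = 1/3 · (12) = 4.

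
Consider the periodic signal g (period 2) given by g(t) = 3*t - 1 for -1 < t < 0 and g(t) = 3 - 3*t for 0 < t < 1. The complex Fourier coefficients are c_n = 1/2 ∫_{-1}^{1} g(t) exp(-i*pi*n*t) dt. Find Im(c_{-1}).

Since g is real-valued, Im(c_{-1}) = -1/2 ∫_{-1}^{1} g(t) sin(-pi*t) dt = b_{1}/2.
Split the integral at the breakpoints.
Integrating by parts (boundary term plus one more integral), an antiderivative of (3*t - 1) sin(-pi*t) is 3*t*cos(pi*t)/pi - 3*sin(pi*t)/pi**2 - cos(pi*t)/pi; evaluating from -1 to 0: ∫_{-1}^{0} (3*t - 1) sin(-pi*t) dt = (-1/pi) - (4/pi) = -5/pi.
Integrating by parts (boundary term plus one more integral), an antiderivative of (3 - 3*t) sin(-pi*t) is -3*t*cos(pi*t)/pi + 3*sin(pi*t)/pi**2 + 3*cos(pi*t)/pi; evaluating from 0 to 1: ∫_{0}^{1} (3 - 3*t) sin(-pi*t) dt = (0) - (3/pi) = -3/pi.
So ∫_{-1}^{1} g(t) sin(-pi*t) dt = -8/pi.
Hence Im(c_{-1}) = (-1/2)·(-8/pi) = 4/pi.

4/pi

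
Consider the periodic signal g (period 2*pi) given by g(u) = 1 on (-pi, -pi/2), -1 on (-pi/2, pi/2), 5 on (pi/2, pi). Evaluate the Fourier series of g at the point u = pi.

3

u = pi differs from u = -pi by 1 full period(s), and the series is 2*pi-periodic.
At u = -pi the one-sided limits are g(-pi^-) = 5 and g(-pi^+) = 1.
By Dirichlet's theorem the series converges to their average, [(5) + (1)]/2 = 3.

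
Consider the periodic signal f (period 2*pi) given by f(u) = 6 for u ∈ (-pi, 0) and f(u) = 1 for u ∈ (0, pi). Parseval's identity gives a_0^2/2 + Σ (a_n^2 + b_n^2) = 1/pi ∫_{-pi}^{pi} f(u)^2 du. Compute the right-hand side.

37

1/pi ∫_{-pi}^{pi} f(u)^2 du = 1/pi · (37*pi) = 37.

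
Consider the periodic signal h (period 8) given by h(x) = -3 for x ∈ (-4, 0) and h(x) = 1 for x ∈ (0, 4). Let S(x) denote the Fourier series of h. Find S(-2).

h is continuous at x = -2 with value -3, so the series converges to -3 there.

-3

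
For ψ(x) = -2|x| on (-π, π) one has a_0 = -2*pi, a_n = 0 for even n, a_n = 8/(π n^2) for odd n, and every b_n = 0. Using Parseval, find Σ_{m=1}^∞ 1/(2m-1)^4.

pi**4/96

Parseval: a_0^2/2 + Σ a_n^2 = (1/π) ∫_{-π}^{π} ψ(x)^2 dx = 8*pi**2/3.
Subtract a_0^2/2 = 2*pi**2: Σ a_n^2 = 2*pi**2/3.
Only odd n contribute, with a_n^2 = 64/(π^2 n^4), so Σ_{m≥1} 1/(2m-1)^4 = π^2·(2*pi**2/3)/64 = pi**4/96.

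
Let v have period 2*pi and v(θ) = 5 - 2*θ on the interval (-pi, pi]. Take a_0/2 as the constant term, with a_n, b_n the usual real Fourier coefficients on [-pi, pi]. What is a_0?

a_0 = 1/pi ∫_{-pi}^{pi} v(θ) dθ = 1/pi · (10*pi) = 10.

10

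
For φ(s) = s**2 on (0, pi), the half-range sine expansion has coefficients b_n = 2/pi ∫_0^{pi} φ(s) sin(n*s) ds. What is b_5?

b_5 = 2/pi ∫_0^{pi} (s**2) sin(5*s) ds.
Integrating by parts twice (tabular method), an antiderivative of (s**2) sin(5*s) is -s**2*cos(5*s)/5 + 2*s*sin(5*s)/25 + 2*cos(5*s)/125; evaluating from 0 to pi: ∫_{0}^{pi} (s**2) sin(5*s) ds = (-2/125 + pi**2/5) - (2/125) = -4/125 + pi**2/5.
Hence b_5 = (2/pi)·(-4/125 + pi**2/5) = 2*(-4 + 25*pi**2)/(125*pi).

2*(-4 + 25*pi**2)/(125*pi)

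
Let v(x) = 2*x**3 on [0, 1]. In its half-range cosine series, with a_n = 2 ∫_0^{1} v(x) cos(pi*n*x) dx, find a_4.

a_4 = 2 ∫_0^{1} (2*x**3) cos(4*pi*x) dx.
Integrating by parts three times (tabular method), an antiderivative of (2*x**3) cos(4*pi*x) is x**3*sin(4*pi*x)/(2*pi) + 3*x**2*cos(4*pi*x)/(8*pi**2) - 3*x*sin(4*pi*x)/(16*pi**3) - 3*cos(4*pi*x)/(64*pi**4); evaluating from 0 to 1: ∫_{0}^{1} (2*x**3) cos(4*pi*x) dx = (3*(-1 + 8*pi**2)/(64*pi**4)) - (-3/(64*pi**4)) = 3/(8*pi**2).
Hence a_4 = 2·(3/(8*pi**2)) = 3/(4*pi**2).

3/(4*pi**2)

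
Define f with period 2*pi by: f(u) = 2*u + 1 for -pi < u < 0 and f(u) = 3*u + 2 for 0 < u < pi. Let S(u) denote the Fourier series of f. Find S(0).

At u = 0 the one-sided limits are f(0^-) = 1 and f(0^+) = 2.
By Dirichlet's theorem the series converges to their average, [(1) + (2)]/2 = 3/2.

3/2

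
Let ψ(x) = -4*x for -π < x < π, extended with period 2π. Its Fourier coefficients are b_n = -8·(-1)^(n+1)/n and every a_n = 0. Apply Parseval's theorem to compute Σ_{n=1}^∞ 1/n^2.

pi**2/6

Parseval: Σ b_n^2 = (1/π) ∫_{-π}^{π} ψ(x)^2 dx = 32*pi**2/3.
Σ b_n^2 = Σ 64/n^2, so Σ 1/n^2 = (32*pi**2/3)/64 = pi**2/6.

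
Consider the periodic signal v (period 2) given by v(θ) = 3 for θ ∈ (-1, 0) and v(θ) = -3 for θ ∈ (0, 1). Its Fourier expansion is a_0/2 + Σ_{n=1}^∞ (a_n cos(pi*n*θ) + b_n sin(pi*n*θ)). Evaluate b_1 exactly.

-12/pi

b_1 = ∫_{-1}^{1} v(θ) sin(pi*θ) dθ.
v is odd and sin(pi*θ) is odd, so the integrand is even and b_1 = 2 ∫_0^{1} v(θ) sin(pi*θ) dθ.
Directly, an antiderivative of (-3) sin(pi*θ) is 3*cos(pi*θ)/pi; evaluating from 0 to 1: ∫_{0}^{1} (-3) sin(pi*θ) dθ = (-3/pi) - (3/pi) = -6/pi.
Hence b_1 = 2·(-6/pi) = -12/pi.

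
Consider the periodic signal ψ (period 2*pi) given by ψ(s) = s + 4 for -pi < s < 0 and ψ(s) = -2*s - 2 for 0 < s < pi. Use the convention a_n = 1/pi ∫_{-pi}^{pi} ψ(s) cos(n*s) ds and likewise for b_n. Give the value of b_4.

b_4 = 1/pi ∫_{-pi}^{pi} ψ(s) sin(4*s) ds.
Split the integral at the breakpoints.
Integrating by parts (boundary term plus one more integral), an antiderivative of (s + 4) sin(4*s) is -s*cos(4*s)/4 + sin(4*s)/16 - cos(4*s); evaluating from -pi to 0: ∫_{-pi}^{0} (s + 4) sin(4*s) ds = (-1) - (-1 + pi/4) = -pi/4.
Integrating by parts (boundary term plus one more integral), an antiderivative of (-2*s - 2) sin(4*s) is s*cos(4*s)/2 - sin(4*s)/8 + cos(4*s)/2; evaluating from 0 to pi: ∫_{0}^{pi} (-2*s - 2) sin(4*s) ds = (1/2 + pi/2) - (1/2) = pi/2.
Summing the pieces and multiplying by (1/pi) gives b_4 = 1/4.

1/4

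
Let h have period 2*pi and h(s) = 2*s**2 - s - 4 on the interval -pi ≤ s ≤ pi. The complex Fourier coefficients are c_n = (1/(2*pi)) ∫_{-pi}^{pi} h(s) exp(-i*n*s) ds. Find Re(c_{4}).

Since h is real-valued, Re(c_{4}) = (1/(2*pi)) ∫_{-pi}^{pi} h(s) cos(4*s) ds = a_{4}/2.
Integrating by parts twice (tabular method), an antiderivative of (2*s**2 - s - 4) cos(4*s) is s**2*sin(4*s)/2 - s*sin(4*s)/4 + s*cos(4*s)/4 - 17*sin(4*s)/16 - cos(4*s)/16; evaluating from -pi to pi: ∫_{-pi}^{pi} (2*s**2 - s - 4) cos(4*s) ds = (-1/16 + pi/4) - (-pi/4 - 1/16) = pi/2.
Hence Re(c_{4}) = (1/(2*pi))·(pi/2) = 1/4.

1/4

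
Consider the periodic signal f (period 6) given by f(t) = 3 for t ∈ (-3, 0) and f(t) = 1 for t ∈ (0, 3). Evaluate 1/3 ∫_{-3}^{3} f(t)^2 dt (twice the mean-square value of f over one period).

10

1/3 ∫_{-3}^{3} f(t)^2 dt = 1/3 · (30) = 10.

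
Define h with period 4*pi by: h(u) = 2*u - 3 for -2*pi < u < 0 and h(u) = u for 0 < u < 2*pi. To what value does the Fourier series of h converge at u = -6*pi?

u = -6*pi differs from u = 2*pi by -2 full period(s), and the series is 4*pi-periodic.
At u = 2*pi the one-sided limits are h(2*pi^-) = 2*pi and h(2*pi^+) = -4*pi - 3.
By Dirichlet's theorem the series converges to their average, [(2*pi) + (-4*pi - 3)]/2 = -pi - 3/2.

-pi - 3/2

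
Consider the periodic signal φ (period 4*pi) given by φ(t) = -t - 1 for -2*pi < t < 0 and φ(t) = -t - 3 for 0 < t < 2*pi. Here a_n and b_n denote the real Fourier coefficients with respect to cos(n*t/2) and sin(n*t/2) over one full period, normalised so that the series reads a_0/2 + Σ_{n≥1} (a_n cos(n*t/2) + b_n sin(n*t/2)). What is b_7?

b_7 = (1/(2*pi)) ∫_{-2*pi}^{2*pi} φ(t) sin(7*t/2) dt.
Split the integral at the breakpoints.
Integrating by parts (boundary term plus one more integral), an antiderivative of (-t - 1) sin(7*t/2) is 2*t*cos(7*t/2)/7 - 4*sin(7*t/2)/49 + 2*cos(7*t/2)/7; evaluating from -2*pi to 0: ∫_{-2*pi}^{0} (-t - 1) sin(7*t/2) dt = (2/7) - (-2/7 + 4*pi/7) = 4/7 - 4*pi/7.
Integrating by parts (boundary term plus one more integral), an antiderivative of (-t - 3) sin(7*t/2) is 2*t*cos(7*t/2)/7 - 4*sin(7*t/2)/49 + 6*cos(7*t/2)/7; evaluating from 0 to 2*pi: ∫_{0}^{2*pi} (-t - 3) sin(7*t/2) dt = (-4*pi/7 - 6/7) - (6/7) = -4*pi/7 - 12/7.
Summing the pieces and multiplying by (1/(2*pi)) gives b_7 = 4*(-pi - 1)/(7*pi).

4*(-pi - 1)/(7*pi)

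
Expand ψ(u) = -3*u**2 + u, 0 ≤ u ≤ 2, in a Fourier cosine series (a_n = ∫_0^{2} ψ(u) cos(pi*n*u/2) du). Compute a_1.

a_1 = ∫_0^{2} (-3*u**2 + u) cos(pi*u/2) du.
Integrating by parts twice (tabular method), an antiderivative of (-3*u**2 + u) cos(pi*u/2) is -6*u**2*sin(pi*u/2)/pi + 2*u*sin(pi*u/2)/pi - 24*u*cos(pi*u/2)/pi**2 + 48*sin(pi*u/2)/pi**3 + 4*cos(pi*u/2)/pi**2; evaluating from 0 to 2: ∫_{0}^{2} (-3*u**2 + u) cos(pi*u/2) du = (44/pi**2) - (4/pi**2) = 40/pi**2.
Hence a_1 = 40/pi**2.

40/pi**2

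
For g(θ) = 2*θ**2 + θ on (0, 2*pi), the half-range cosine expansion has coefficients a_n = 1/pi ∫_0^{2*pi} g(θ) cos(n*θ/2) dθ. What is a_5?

8*(-4*pi - 1)/(25*pi)

a_5 = 1/pi ∫_0^{2*pi} (2*θ**2 + θ) cos(5*θ/2) dθ.
Integrating by parts twice (tabular method), an antiderivative of (2*θ**2 + θ) cos(5*θ/2) is 4*θ**2*sin(5*θ/2)/5 + 2*θ*sin(5*θ/2)/5 + 16*θ*cos(5*θ/2)/25 - 32*sin(5*θ/2)/125 + 4*cos(5*θ/2)/25; evaluating from 0 to 2*pi: ∫_{0}^{2*pi} (2*θ**2 + θ) cos(5*θ/2) dθ = (-32*pi/25 - 4/25) - (4/25) = -32*pi/25 - 8/25.
Hence a_5 = (1/pi)·(-32*pi/25 - 8/25) = 8*(-4*pi - 1)/(25*pi).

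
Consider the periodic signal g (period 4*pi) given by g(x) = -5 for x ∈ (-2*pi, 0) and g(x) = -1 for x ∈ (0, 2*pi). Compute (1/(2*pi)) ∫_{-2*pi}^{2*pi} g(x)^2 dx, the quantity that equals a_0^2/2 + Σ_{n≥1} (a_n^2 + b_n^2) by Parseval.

(1/(2*pi)) ∫_{-2*pi}^{2*pi} g(x)^2 dx = (1/(2*pi)) · (52*pi) = 26.

26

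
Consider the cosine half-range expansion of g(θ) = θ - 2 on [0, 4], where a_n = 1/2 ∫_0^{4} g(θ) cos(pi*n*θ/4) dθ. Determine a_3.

-16/(9*pi**2)

a_3 = 1/2 ∫_0^{4} (θ - 2) cos(3*pi*θ/4) dθ.
Integrating by parts (boundary term plus one more integral), an antiderivative of (θ - 2) cos(3*pi*θ/4) is 4*θ*sin(3*pi*θ/4)/(3*pi) - 8*sin(3*pi*θ/4)/(3*pi) + 16*cos(3*pi*θ/4)/(9*pi**2); evaluating from 0 to 4: ∫_{0}^{4} (θ - 2) cos(3*pi*θ/4) dθ = (-16/(9*pi**2)) - (16/(9*pi**2)) = -32/(9*pi**2).
Hence a_3 = (1/2)·(-32/(9*pi**2)) = -16/(9*pi**2).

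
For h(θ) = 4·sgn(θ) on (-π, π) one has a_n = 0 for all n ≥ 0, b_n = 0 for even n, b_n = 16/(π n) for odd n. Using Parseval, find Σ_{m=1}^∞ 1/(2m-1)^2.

pi**2/8

Parseval: Σ b_n^2 = (1/π) ∫_{-π}^{π} h(θ)^2 dθ = 32.
Only odd n contribute, with b_n^2 = 256/(π^2 n^2), so Σ_{m≥1} 1/(2m-1)^2 = π^2·(32)/256 = pi**2/8.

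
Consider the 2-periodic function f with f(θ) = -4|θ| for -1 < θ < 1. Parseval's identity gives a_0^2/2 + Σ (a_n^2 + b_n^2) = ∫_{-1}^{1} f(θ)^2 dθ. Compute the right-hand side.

32/3

∫_{-1}^{1} f(θ)^2 dθ = 32/3.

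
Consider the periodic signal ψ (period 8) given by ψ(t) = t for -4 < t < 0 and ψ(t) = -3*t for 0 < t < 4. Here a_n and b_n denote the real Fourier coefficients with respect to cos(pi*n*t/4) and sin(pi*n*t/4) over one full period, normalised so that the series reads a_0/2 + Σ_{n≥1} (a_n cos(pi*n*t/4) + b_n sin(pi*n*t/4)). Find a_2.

0

a_2 = 1/4 ∫_{-4}^{4} ψ(t) cos(pi*t/2) dt.
Split the integral at the breakpoints.
Integrating by parts (boundary term plus one more integral), an antiderivative of (t) cos(pi*t/2) is 2*t*sin(pi*t/2)/pi + 4*cos(pi*t/2)/pi**2; evaluating from -4 to 0: ∫_{-4}^{0} (t) cos(pi*t/2) dt = (4/pi**2) - (4/pi**2) = 0.
Integrating by parts (boundary term plus one more integral), an antiderivative of (-3*t) cos(pi*t/2) is -6*t*sin(pi*t/2)/pi - 12*cos(pi*t/2)/pi**2; evaluating from 0 to 4: ∫_{0}^{4} (-3*t) cos(pi*t/2) dt = (-12/pi**2) - (-12/pi**2) = 0.
Summing the pieces and multiplying by (1/4) gives a_2 = 0.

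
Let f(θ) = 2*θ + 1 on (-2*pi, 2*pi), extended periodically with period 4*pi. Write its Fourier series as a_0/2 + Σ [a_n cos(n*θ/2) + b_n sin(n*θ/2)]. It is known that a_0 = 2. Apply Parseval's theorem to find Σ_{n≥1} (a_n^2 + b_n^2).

Parseval: a_0^2/2 + Σ_{n≥1} (a_n^2+b_n^2) = (1/(2*pi)) ∫_{-2*pi}^{2*pi} f(θ)^2 dθ = 2 + 32*pi**2/3.
Subtract a_0^2/2 = 2: Σ (a_n^2+b_n^2) = 32*pi**2/3.

32*pi**2/3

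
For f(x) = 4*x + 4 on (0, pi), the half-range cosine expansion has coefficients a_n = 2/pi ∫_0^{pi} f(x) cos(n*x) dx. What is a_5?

-16/(25*pi)

a_5 = 2/pi ∫_0^{pi} (4*x + 4) cos(5*x) dx.
Integrating by parts (boundary term plus one more integral), an antiderivative of (4*x + 4) cos(5*x) is 4*x*sin(5*x)/5 + 4*sin(5*x)/5 + 4*cos(5*x)/25; evaluating from 0 to pi: ∫_{0}^{pi} (4*x + 4) cos(5*x) dx = (-4/25) - (4/25) = -8/25.
Hence a_5 = (2/pi)·(-8/25) = -16/(25*pi).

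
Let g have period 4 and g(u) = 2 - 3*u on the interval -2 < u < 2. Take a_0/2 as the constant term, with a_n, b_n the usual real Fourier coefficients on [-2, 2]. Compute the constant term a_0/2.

a_0 = 1/2 ∫_{-2}^{2} g(u) du = 1/2 · (8) = 4.
So the constant term a_0/2 = 2.

2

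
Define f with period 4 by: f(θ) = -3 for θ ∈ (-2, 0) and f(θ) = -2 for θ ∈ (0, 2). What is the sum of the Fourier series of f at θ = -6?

θ = -6 differs from θ = -2 by -1 full period(s), and the series is 4-periodic.
At θ = -2 the one-sided limits are f(-2^-) = -2 and f(-2^+) = -3.
By Dirichlet's theorem the series converges to their average, [(-2) + (-3)]/2 = -5/2.

-5/2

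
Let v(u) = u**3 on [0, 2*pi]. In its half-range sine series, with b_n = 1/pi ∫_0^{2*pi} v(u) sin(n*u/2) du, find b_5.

-96/125 + 16*pi**2/5

b_5 = 1/pi ∫_0^{2*pi} (u**3) sin(5*u/2) du.
Integrating by parts three times (tabular method), an antiderivative of (u**3) sin(5*u/2) is -2*u**3*cos(5*u/2)/5 + 12*u**2*sin(5*u/2)/25 + 48*u*cos(5*u/2)/125 - 96*sin(5*u/2)/625; evaluating from 0 to 2*pi: ∫_{0}^{2*pi} (u**3) sin(5*u/2) du = (16*pi*(-6 + 25*pi**2)/125) - (0) = 16*pi*(-6 + 25*pi**2)/125.
Hence b_5 = (1/pi)·(16*pi*(-6 + 25*pi**2)/125) = -96/125 + 16*pi**2/5.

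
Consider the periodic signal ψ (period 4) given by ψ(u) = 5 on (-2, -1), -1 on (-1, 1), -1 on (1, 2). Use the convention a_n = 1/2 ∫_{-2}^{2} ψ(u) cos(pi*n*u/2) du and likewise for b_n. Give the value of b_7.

-6/(7*pi)

b_7 = 1/2 ∫_{-2}^{2} ψ(u) sin(7*pi*u/2) du.
Split the integral at the breakpoints.
Directly, an antiderivative of (5) sin(7*pi*u/2) is -10*cos(7*pi*u/2)/(7*pi); evaluating from -2 to -1: ∫_{-2}^{-1} (5) sin(7*pi*u/2) du = (0) - (10/(7*pi)) = -10/(7*pi).
Directly, an antiderivative of (-1) sin(7*pi*u/2) is 2*cos(7*pi*u/2)/(7*pi); evaluating from -1 to 1: ∫_{-1}^{1} (-1) sin(7*pi*u/2) du = (0) - (0) = 0.
Directly, an antiderivative of (-1) sin(7*pi*u/2) is 2*cos(7*pi*u/2)/(7*pi); evaluating from 1 to 2: ∫_{1}^{2} (-1) sin(7*pi*u/2) du = (-2/(7*pi)) - (0) = -2/(7*pi).
Summing the pieces and multiplying by (1/2) gives b_7 = -6/(7*pi).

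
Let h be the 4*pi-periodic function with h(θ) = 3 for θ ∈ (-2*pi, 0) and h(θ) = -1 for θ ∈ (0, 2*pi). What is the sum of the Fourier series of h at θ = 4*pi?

θ = 4*pi differs from θ = 0 by 1 full period(s), and the series is 4*pi-periodic.
At θ = 0 the one-sided limits are h(0^-) = 3 and h(0^+) = -1.
By Dirichlet's theorem the series converges to their average, [(3) + (-1)]/2 = 1.

1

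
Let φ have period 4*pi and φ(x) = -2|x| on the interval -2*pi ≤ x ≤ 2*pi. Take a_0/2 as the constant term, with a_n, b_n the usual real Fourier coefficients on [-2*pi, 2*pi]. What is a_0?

a_0 = (1/(2*pi)) ∫_{-2*pi}^{2*pi} φ(x) dx = (1/(2*pi)) · (-8*pi**2) = -4*pi.

-4*pi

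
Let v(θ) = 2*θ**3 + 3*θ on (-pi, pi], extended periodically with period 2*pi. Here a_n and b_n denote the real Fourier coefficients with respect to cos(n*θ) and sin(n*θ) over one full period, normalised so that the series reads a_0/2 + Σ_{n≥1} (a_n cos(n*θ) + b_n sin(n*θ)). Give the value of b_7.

b_7 = 1/pi ∫_{-pi}^{pi} v(θ) sin(7*θ) dθ.
v is odd and sin(7*θ) is odd, so the integrand is even and b_7 = 2/pi ∫_0^{pi} v(θ) sin(7*θ) dθ.
Integrating by parts three times (tabular method), an antiderivative of (2*θ**3 + 3*θ) sin(7*θ) is -2*θ**3*cos(7*θ)/7 + 6*θ**2*sin(7*θ)/49 - 135*θ*cos(7*θ)/343 + 135*sin(7*θ)/2401; evaluating from 0 to pi: ∫_{0}^{pi} (2*θ**3 + 3*θ) sin(7*θ) dθ = (pi*(135 + 98*pi**2)/343) - (0) = pi*(135 + 98*pi**2)/343.
Hence b_7 = (2/pi)·(pi*(135 + 98*pi**2)/343) = 270/343 + 4*pi**2/7.

270/343 + 4*pi**2/7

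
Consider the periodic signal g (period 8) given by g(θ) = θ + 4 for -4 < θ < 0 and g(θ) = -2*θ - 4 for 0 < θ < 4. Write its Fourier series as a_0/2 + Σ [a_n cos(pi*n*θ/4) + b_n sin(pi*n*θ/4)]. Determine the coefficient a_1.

a_1 = 1/4 ∫_{-4}^{4} g(θ) cos(pi*θ/4) dθ.
Split the integral at the breakpoints.
Integrating by parts (boundary term plus one more integral), an antiderivative of (θ + 4) cos(pi*θ/4) is 4*θ*sin(pi*θ/4)/pi + 16*sin(pi*θ/4)/pi + 16*cos(pi*θ/4)/pi**2; evaluating from -4 to 0: ∫_{-4}^{0} (θ + 4) cos(pi*θ/4) dθ = (16/pi**2) - (-16/pi**2) = 32/pi**2.
Integrating by parts (boundary term plus one more integral), an antiderivative of (-2*θ - 4) cos(pi*θ/4) is -8*θ*sin(pi*θ/4)/pi - 16*sin(pi*θ/4)/pi - 32*cos(pi*θ/4)/pi**2; evaluating from 0 to 4: ∫_{0}^{4} (-2*θ - 4) cos(pi*θ/4) dθ = (32/pi**2) - (-32/pi**2) = 64/pi**2.
Summing the pieces and multiplying by (1/4) gives a_1 = 24/pi**2.

24/pi**2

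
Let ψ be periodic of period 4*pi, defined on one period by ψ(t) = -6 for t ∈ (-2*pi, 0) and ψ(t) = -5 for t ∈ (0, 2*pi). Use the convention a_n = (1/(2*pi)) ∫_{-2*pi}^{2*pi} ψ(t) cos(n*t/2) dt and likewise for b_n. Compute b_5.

2/(5*pi)

b_5 = (1/(2*pi)) ∫_{-2*pi}^{2*pi} ψ(t) sin(5*t/2) dt.
Split the integral at the breakpoints.
Directly, an antiderivative of (-6) sin(5*t/2) is 12*cos(5*t/2)/5; evaluating from -2*pi to 0: ∫_{-2*pi}^{0} (-6) sin(5*t/2) dt = (12/5) - (-12/5) = 24/5.
Directly, an antiderivative of (-5) sin(5*t/2) is 2*cos(5*t/2); evaluating from 0 to 2*pi: ∫_{0}^{2*pi} (-5) sin(5*t/2) dt = (-2) - (2) = -4.
Summing the pieces and multiplying by (1/(2*pi)) gives b_5 = 2/(5*pi).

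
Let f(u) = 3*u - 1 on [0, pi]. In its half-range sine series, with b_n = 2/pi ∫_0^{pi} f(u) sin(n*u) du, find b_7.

2*(-2 + 3*pi)/(7*pi)

b_7 = 2/pi ∫_0^{pi} (3*u - 1) sin(7*u) du.
Integrating by parts (boundary term plus one more integral), an antiderivative of (3*u - 1) sin(7*u) is -3*u*cos(7*u)/7 + 3*sin(7*u)/49 + cos(7*u)/7; evaluating from 0 to pi: ∫_{0}^{pi} (3*u - 1) sin(7*u) du = (-1/7 + 3*pi/7) - (1/7) = -2/7 + 3*pi/7.
Hence b_7 = (2/pi)·(-2/7 + 3*pi/7) = 2*(-2 + 3*pi)/(7*pi).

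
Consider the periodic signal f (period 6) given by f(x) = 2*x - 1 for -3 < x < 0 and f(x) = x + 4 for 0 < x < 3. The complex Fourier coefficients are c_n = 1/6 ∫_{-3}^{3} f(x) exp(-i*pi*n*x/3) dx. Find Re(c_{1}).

3/pi**2

Since f is real-valued, Re(c_{1}) = 1/6 ∫_{-3}^{3} f(x) cos(pi*x/3) dx = a_{1}/2.
Split the integral at the breakpoints.
Integrating by parts (boundary term plus one more integral), an antiderivative of (2*x - 1) cos(pi*x/3) is 6*x*sin(pi*x/3)/pi - 3*sin(pi*x/3)/pi + 18*cos(pi*x/3)/pi**2; evaluating from -3 to 0: ∫_{-3}^{0} (2*x - 1) cos(pi*x/3) dx = (18/pi**2) - (-18/pi**2) = 36/pi**2.
Integrating by parts (boundary term plus one more integral), an antiderivative of (x + 4) cos(pi*x/3) is 3*x*sin(pi*x/3)/pi + 12*sin(pi*x/3)/pi + 9*cos(pi*x/3)/pi**2; evaluating from 0 to 3: ∫_{0}^{3} (x + 4) cos(pi*x/3) dx = (-9/pi**2) - (9/pi**2) = -18/pi**2.
So ∫_{-3}^{3} f(x) cos(pi*x/3) dx = 18/pi**2.
Hence Re(c_{1}) = (1/6)·(18/pi**2) = 3/pi**2.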